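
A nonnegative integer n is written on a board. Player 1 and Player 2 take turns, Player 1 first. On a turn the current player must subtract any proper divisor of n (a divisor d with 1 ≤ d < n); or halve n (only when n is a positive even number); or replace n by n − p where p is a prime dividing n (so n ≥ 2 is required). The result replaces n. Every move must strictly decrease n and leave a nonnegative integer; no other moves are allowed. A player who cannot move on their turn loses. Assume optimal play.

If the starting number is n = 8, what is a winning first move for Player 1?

Work bottom-up. With no move the player to move loses. Otherwise the position is W if at least one move leads to an L position for the opponent, and L if every move leads to a W.
n=0: no move → L
n=1: no move → L
n=2: can move to 0, which is L ⇒ W
n=3: can move to 0, which is L ⇒ W
n=4: moves to 2(W), 3(W); every one is W ⇒ L
n=5: can move to 0, which is L ⇒ W
n=6: can move to 4, which is L ⇒ W
n=7: can move to 0, which is L ⇒ W
n=8: can move to 4, which is L ⇒ W
From 8, the L positions reachable in one move are: 4.

Move to 4.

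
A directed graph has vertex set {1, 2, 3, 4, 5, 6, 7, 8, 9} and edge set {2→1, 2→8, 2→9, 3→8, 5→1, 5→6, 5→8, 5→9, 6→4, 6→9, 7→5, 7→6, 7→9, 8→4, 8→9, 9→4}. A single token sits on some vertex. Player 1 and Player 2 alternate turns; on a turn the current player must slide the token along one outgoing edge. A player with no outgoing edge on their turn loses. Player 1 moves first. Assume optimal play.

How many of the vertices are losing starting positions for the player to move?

4

Positions with no move are L. A position that does have a move is losing for the player to move precisely when every available move leads to a winning position for the opponent. Fill in the labels:
Every edge goes from a vertex to one that appears earlier in the order 1, 4, 9, 8, 6, 5, 7, 3, 2, so processing vertices in that order labels each vertex after all of its successors.
1: no outgoing edge → L
4: no outgoing edge → L
9: →4(L), so W
8: →4(L), so W
6: →4(L), so W
5: →1(L), so W
7: →5(W), 6(W), 9(W) — all W, so L
3: →8(W) only, which is W, so L
2: →1(L), so W
The L vertices are 1, 3, 4, 7; that is 4 in all.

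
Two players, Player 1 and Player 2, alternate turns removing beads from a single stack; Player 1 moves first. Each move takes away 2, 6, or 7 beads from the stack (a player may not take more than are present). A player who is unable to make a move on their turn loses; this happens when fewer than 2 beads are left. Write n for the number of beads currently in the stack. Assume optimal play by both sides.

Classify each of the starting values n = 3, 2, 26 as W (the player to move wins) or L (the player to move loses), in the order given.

Compute win/loss labels from the base case upward. A position with no move is L. Any other position is W if it can reach an L in one move, else L.
n=0: no move → L
n=1: no move → L
n=2: →0(L), so W
n=3: →1(L), so W
n=4: →2(W) only, which is W, so L
n=5: →3(W) only, which is W, so L
n=6: →4(L), so W
n=7: →5(L), so W
n=8: →1(L), so W
n=9: →7(W), 3(W), 2(W) — all W, so L
n=10: →4(L), so W
n=11: →9(L), so W
n=12: →5(L), so W
n=13: →11(W), 7(W), 6(W) — all W, so L
n=14: →12(W), 8(W), 7(W) — all W, so L
n=15: →13(L), so W
n=16: →14(L), so W
n=17: →15(W), 11(W), 10(W) — all W, so L
n=18: →16(W), 12(W), 11(W) — all W, so L
n=19: →17(L), so W
n=20: →18(L), so W
n=21: →14(L), so W
n=22: →20(W), 16(W), 15(W) — all W, so L
n=23: →17(L), so W
n=24: →22(L), so W
n=25: →18(L), so W
n=26: →24(W), 20(W), 19(W) — all W, so L

3: W, 2: W, 26: L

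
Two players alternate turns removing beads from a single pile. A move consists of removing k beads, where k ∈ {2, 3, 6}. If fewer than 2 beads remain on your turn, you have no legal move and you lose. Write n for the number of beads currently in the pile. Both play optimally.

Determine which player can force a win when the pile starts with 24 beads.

The first player wins.

Positions with no move are L. A position that does have a move is losing for the player to move precisely when every available move leads to a winning position for the opponent. Fill in the labels:
n=0: no move → L
n=1: no move → L
n=2: reaches L-position 0 → W
n=3: reaches L-position 1 → W
n=4: reaches L-position 1 → W
n=5: only reaches 3(W), 2(W), all W → L
n=6: reaches L-position 0 → W
n=7: reaches L-position 5 → W
n=8: reaches L-position 5 → W
n=9: only reaches 7(W), 6(W), 3(W), all W → L
n=10: only reaches 8(W), 7(W), 4(W), all W → L
n=11: reaches L-position 9 → W
n=12: reaches L-position 10 → W
n=13: reaches L-position 10 → W
n=14: only reaches 12(W), 11(W), 8(W), all W → L
n=15: reaches L-position 9 → W
n=16: reaches L-position 14 → W
n=17: reaches L-position 14 → W
n=18: only reaches 16(W), 15(W), 12(W), all W → L
n=19: only reaches 17(W), 16(W), 13(W), all W → L
n=20: reaches L-position 18 → W
n=21: reaches L-position 19 → W
n=22: reaches L-position 19 → W
n=23: only reaches 21(W), 20(W), 17(W), all W → L
n=24: reaches L-position 18 → W
The starting position 24 is W: the player to move should remove 6, leaving 18, handing over an L position.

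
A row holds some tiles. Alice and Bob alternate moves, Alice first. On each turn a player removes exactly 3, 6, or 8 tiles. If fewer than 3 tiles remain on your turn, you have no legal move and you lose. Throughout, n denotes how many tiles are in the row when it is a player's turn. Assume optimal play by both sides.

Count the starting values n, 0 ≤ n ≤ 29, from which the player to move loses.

9

Label each position W (a win for the player to move) or L (a loss). A position with no legal move is L; any other position is W exactly when some move reaches an L, and L when every move reaches a W.
n=0: no move → L
n=1: no move → L
n=2: no move → L
n=3: →0(L), so W
n=4: →1(L), so W
n=5: →2(L), so W
n=6: →0(L), so W
n=7: →1(L), so W
n=8: →2(L), so W
n=9: →1(L), so W
n=10: →2(L), so W
n=11: →8(W), 5(W), 3(W) — all W, so L
n=12: →9(W), 6(W), 4(W) — all W, so L
n=13: →10(W), 7(W), 5(W) — all W, so L
n=14: →11(L), so W
n=15: →12(L), so W
n=16: →13(L), so W
n=17: →11(L), so W
n=18: →12(L), so W
n=19: →13(L), so W
n=20: →12(L), so W
n=21: →13(L), so W
n=22: →19(W), 16(W), 14(W) — all W, so L
n=23: →20(W), 17(W), 15(W) — all W, so L
n=24: →21(W), 18(W), 16(W) — all W, so L
n=25: →22(L), so W
n=26: →23(L), so W
n=27: →24(L), so W
n=28: →22(L), so W
n=29: →23(L), so W
L entries with 0 ≤ n ≤ 29: n = 0, 1, 2, 11, 12, 13, 22, 23, 24; that makes 9.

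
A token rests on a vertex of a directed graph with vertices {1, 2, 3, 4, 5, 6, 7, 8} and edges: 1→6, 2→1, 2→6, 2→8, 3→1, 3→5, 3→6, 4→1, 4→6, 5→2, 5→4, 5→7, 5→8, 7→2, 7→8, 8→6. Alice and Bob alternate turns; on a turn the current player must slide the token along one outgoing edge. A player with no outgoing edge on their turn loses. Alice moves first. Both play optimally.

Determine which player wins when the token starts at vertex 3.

Classify positions by backward induction: terminal positions (no move available) are L. From any other position, the mover wins iff some move reaches an L.
Every edge goes from a vertex to one that appears earlier in the order 6, 8, 1, 4, 2, 7, 5, 3, so processing vertices in that order labels each vertex after all of its successors.
6: no outgoing edge → L
8: can move to 6, which is L ⇒ W
1: can move to 6, which is L ⇒ W
4: can move to 6, which is L ⇒ W
2: can move to 6, which is L ⇒ W
7: moves to 2(W), 8(W); every one is W ⇒ L
5: can move to 7, which is L ⇒ W
3: can move to 6, which is L ⇒ W
From 3 Alice can move to 6, reaching an L position.

Alice wins.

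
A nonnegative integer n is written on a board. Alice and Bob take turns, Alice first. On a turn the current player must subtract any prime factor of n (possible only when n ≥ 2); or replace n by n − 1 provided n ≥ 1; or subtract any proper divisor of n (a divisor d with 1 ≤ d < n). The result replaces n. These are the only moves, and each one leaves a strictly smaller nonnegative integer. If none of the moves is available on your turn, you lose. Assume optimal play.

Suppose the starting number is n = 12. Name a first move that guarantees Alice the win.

Move to 9.

Classify positions by backward induction: terminal positions (no move available) are L. From any other position, the mover wins iff some move reaches an L.
n=0: no move → L
n=1: →0(L), so W
n=2: →0(L), so W
n=3: →0(L), so W
n=4: →2(W), 3(W) — all W, so L
n=5: →0(L), so W
n=6: →4(L), so W
n=7: →0(L), so W
n=8: →4(L), so W
n=9: →6(W), 8(W) — all W, so L
n=10: →9(L), so W
n=11: →0(L), so W
n=12: →9(L), so W
From 12, the L positions reachable in one move are: 9.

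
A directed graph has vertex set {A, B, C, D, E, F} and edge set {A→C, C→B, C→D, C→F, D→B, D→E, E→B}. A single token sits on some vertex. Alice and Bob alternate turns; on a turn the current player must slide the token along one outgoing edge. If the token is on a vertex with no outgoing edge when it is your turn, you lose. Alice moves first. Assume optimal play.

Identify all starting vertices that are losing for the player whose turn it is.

A, B, F

Positions with no move are L. A position that does have a move is losing for the player to move precisely when every available move leads to a winning position for the opponent. Fill in the labels:
Every edge goes from a vertex to one that appears earlier in the order B, F, E, D, C, A, so processing vertices in that order labels each vertex after all of its successors.
B: no outgoing edge → L
F: no outgoing edge → L
E: can move to B, which is L ⇒ W
D: can move to B, which is L ⇒ W
C: can move to F, which is L ⇒ W
A: the only move is to C(W), a W ⇒ L
Reading off the rows marked L gives the requested list; there are 3 such vertices.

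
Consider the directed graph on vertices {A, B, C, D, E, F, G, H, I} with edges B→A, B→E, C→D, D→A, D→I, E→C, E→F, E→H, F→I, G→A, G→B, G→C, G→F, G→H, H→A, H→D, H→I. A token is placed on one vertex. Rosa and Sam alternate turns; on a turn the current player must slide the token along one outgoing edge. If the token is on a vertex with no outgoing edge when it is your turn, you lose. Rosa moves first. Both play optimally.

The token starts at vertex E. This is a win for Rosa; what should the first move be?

Move to C.

Classify positions by backward induction: terminal positions (no move available) are L. From any other position, the mover wins iff some move reaches an L.
Every edge goes from a vertex to one that appears earlier in the order A, I, D, H, C, F, E, B, G, so processing vertices in that order labels each vertex after all of its successors.
A: no outgoing edge → L
I: no outgoing edge → L
D: can move to I, which is L ⇒ W
H: can move to I, which is L ⇒ W
C: the only move is to D(W), a W ⇒ L
F: can move to I, which is L ⇒ W
E: can move to C, which is L ⇒ W
B: can move to A, which is L ⇒ W
G: can move to C, which is L ⇒ W
From E, the L positions reachable in one move are: C.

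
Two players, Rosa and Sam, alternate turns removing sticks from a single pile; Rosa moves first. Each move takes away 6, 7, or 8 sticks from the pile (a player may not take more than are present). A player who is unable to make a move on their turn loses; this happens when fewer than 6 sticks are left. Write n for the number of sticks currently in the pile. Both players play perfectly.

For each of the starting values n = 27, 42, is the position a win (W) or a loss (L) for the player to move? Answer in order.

Use the standard recursion: the mover loses at a terminal position; elsewhere, the mover wins exactly when some move hands the opponent an L position.
n=0: no move → L
n=1: no move → L
n=2: no move → L
n=3: no move → L
n=4: no move → L
n=5: no move → L
n=6: can move to 0, which is L ⇒ W
n=7: can move to 1, which is L ⇒ W
n=8: can move to 2, which is L ⇒ W
n=9: can move to 3, which is L ⇒ W
n=10: can move to 4, which is L ⇒ W
n=11: can move to 5, which is L ⇒ W
n=12: can move to 5, which is L ⇒ W
n=13: can move to 5, which is L ⇒ W
n=14: moves to 8(W), 7(W), 6(W); every one is W ⇒ L
n=15: moves to 9(W), 8(W), 7(W); every one is W ⇒ L
n=16: moves to 10(W), 9(W), 8(W); every one is W ⇒ L
n=17: moves to 11(W), 10(W), 9(W); every one is W ⇒ L
n=18: moves to 12(W), 11(W), 10(W); every one is W ⇒ L
n=19: moves to 13(W), 12(W), 11(W); every one is W ⇒ L
n=20: can move to 14, which is L ⇒ W
n=21: can move to 15, which is L ⇒ W
n=22: can move to 16, which is L ⇒ W
n=23: can move to 17, which is L ⇒ W
n=24: can move to 18, which is L ⇒ W
n=25: can move to 19, which is L ⇒ W
n=26: can move to 19, which is L ⇒ W
n=27: can move to 19, which is L ⇒ W
n=28: moves to 22(W), 21(W), 20(W); every one is W ⇒ L
n=29: moves to 23(W), 22(W), 21(W); every one is W ⇒ L
n=30: moves to 24(W), 23(W), 22(W); every one is W ⇒ L
n=31: moves to 25(W), 24(W), 23(W); every one is W ⇒ L
n=32: moves to 26(W), 25(W), 24(W); every one is W ⇒ L
n=33: moves to 27(W), 26(W), 25(W); every one is W ⇒ L
n=34: can move to 28, which is L ⇒ W
n=35: can move to 29, which is L ⇒ W
n=36: can move to 30, which is L ⇒ W
n=37: can move to 31, which is L ⇒ W
n=38: can move to 32, which is L ⇒ W
n=39: can move to 33, which is L ⇒ W
n=40: can move to 33, which is L ⇒ W
n=41: can move to 33, which is L ⇒ W
n=42: moves to 36(W), 35(W), 34(W); every one is W ⇒ L

27: W, 42: L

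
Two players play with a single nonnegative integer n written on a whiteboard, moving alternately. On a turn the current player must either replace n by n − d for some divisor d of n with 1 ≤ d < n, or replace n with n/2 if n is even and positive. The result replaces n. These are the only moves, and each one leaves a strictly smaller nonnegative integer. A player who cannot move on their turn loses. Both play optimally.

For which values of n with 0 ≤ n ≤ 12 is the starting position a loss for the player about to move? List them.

0, 1, 3, 5, 7, 9, 11

Label each position W (a win for the player to move) or L (a loss). A position with no legal move is L; any other position is W exactly when some move reaches an L, and L when every move reaches a W.
n=0: no move → L
n=1: no move → L
n=2: can move to 1, which is L ⇒ W
n=3: the only move is to 2(W), a W ⇒ L
n=4: can move to 3, which is L ⇒ W
n=5: the only move is to 4(W), a W ⇒ L
n=6: can move to 3, which is L ⇒ W
n=7: the only move is to 6(W), a W ⇒ L
n=8: can move to 7, which is L ⇒ W
n=9: moves to 6(W), 8(W); every one is W ⇒ L
n=10: can move to 5, which is L ⇒ W
n=11: the only move is to 10(W), a W ⇒ L
n=12: can move to 9, which is L ⇒ W
Reading off the rows marked L gives the requested list; there are 7 such values of n.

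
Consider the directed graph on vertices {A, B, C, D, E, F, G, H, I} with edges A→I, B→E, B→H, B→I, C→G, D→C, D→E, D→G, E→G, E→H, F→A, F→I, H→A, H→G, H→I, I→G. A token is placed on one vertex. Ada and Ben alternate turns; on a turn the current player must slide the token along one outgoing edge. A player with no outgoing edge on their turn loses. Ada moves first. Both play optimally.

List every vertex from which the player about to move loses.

A, B, G

Positions with no move are L. A position that does have a move is losing for the player to move precisely when every available move leads to a winning position for the opponent. Fill in the labels:
Every edge goes from a vertex to one that appears earlier in the order G, I, A, H, E, C, F, D, B, so processing vertices in that order labels each vertex after all of its successors.
G: no outgoing edge → L
I: W (go to G, an L position)
A: L (sole option I(W) is W)
H: W (go to A, an L position)
E: W (go to G, an L position)
C: W (go to G, an L position)
F: W (go to A, an L position)
D: W (go to G, an L position)
B: L (options E(W), H(W), I(W) are all W)
Reading off the rows marked L gives the requested list; there are 3 such vertices.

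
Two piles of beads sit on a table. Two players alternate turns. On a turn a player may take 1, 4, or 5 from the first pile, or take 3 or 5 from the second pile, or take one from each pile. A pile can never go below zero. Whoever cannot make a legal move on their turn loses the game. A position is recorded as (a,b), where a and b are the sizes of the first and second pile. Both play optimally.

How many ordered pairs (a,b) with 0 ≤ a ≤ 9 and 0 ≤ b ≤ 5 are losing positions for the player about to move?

17

Positions with no move are L. A position that does have a move is losing for the player to move precisely when every available move leads to a winning position for the opponent. Fill in the labels:
Every move lowers a or b (never raises either), so fill the grid row by row in increasing a, and left to right within a row: each cell's successors are then already labelled.
      b=0  b=1  b=2  b=3  b=4  b=5
a=0:    L    L    L    W    W    W
a=1:    W    W    W    W    L    L
a=2:    L    L    L    W    W    W
a=3:    W    W    W    W    L    L
a=4:    W    W    W    L    W    W
a=5:    W    W    W    W    W    W
a=6:    W    W    W    L    W    W
a=7:    W    W    W    W    W    W
a=8:    L    L    L    W    W    W
a=9:    W    W    W    W    L    L
Cells with no legal move (terminal, hence L): (0,0), (0,1), (0,2).
The remaining L cells, each justified by listing all of its moves:
(1,4): moves to (0,4)(W), (1,1)(W), (0,3)(W); every one is W ⇒ L
(1,5): moves to (0,5)(W), (1,2)(W), (1,0)(W), (0,4)(W); every one is W ⇒ L
(2,0): the only move is to (1,0)(W), a W ⇒ L
(2,1): moves to (1,1)(W), (1,0)(W); every one is W ⇒ L
(2,2): moves to (1,2)(W), (1,1)(W); every one is W ⇒ L
(3,4): moves to (2,4)(W), (3,1)(W), (2,3)(W); every one is W ⇒ L
(3,5): moves to (2,5)(W), (3,2)(W), (3,0)(W), (2,4)(W); every one is W ⇒ L
(4,3): moves to (3,3)(W), (0,3)(W), (4,0)(W), (3,2)(W); every one is W ⇒ L
(6,3): moves to (5,3)(W), (2,3)(W), (1,3)(W), (6,0)(W), (5,2)(W); every one is W ⇒ L
(8,0): moves to (7,0)(W), (4,0)(W), (3,0)(W); every one is W ⇒ L
(8,1): moves to (7,1)(W), (4,1)(W), (3,1)(W), (7,0)(W); every one is W ⇒ L
(8,2): moves to (7,2)(W), (4,2)(W), (3,2)(W), (7,1)(W); every one is W ⇒ L
(9,4): moves to (8,4)(W), (5,4)(W), (4,4)(W), (9,1)(W), (8,3)(W); every one is W ⇒ L
(9,5): moves to (8,5)(W), (5,5)(W), (4,5)(W), (9,2)(W), (9,0)(W), (8,4)(W); every one is W ⇒ L
Every other cell has at least one move into one of the L cells above, so it is W.
L cells per row: a=0: 3, a=1: 2, a=2: 3, a=3: 2, a=4: 1, a=5: 0, a=6: 1, a=7: 0, a=8: 3, a=9: 2; total 17.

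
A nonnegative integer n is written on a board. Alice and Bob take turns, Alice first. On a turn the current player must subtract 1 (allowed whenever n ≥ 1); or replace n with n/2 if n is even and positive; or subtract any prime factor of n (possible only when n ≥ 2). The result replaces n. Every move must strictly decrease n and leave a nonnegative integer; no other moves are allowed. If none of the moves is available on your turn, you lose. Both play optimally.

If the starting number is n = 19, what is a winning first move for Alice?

Move to 0.

Work bottom-up. With no move the player to move loses. Otherwise the position is W if at least one move leads to an L position for the opponent, and L if every move leads to a W.
n=0: no move → L
n=1: reaches L-position 0 → W
n=2: reaches L-position 0 → W
n=3: reaches L-position 0 → W
n=4: only reaches 2(W), 3(W), all W → L
n=5: reaches L-position 0 → W
n=6: reaches L-position 4 → W
n=7: reaches L-position 0 → W
n=8: reaches L-position 4 → W
n=9: only reaches 6(W), 8(W), all W → L
n=10: reaches L-position 9 → W
n=11: reaches L-position 0 → W
n=12: reaches L-position 9 → W
n=13: reaches L-position 0 → W
n=14: only reaches 7(W), 12(W), 13(W), all W → L
n=15: reaches L-position 14 → W
n=16: reaches L-position 14 → W
n=17: reaches L-position 0 → W
n=18: reaches L-position 9 → W
n=19: reaches L-position 0 → W
From 19, the L positions reachable in one move are: 0.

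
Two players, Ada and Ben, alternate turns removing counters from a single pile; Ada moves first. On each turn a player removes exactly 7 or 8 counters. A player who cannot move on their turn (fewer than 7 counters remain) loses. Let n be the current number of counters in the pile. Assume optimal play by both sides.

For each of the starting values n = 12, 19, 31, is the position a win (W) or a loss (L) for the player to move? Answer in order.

12: W, 19: L, 31: L

Label each position W (a win for the player to move) or L (a loss). A position with no legal move is L; any other position is W exactly when some move reaches an L, and L when every move reaches a W.
n=0: no move → L
n=1: no move → L
n=2: no move → L
n=3: no move → L
n=4: no move → L
n=5: no move → L
n=6: no move → L
n=7: can move to 0, which is L ⇒ W
n=8: can move to 1, which is L ⇒ W
n=9: can move to 2, which is L ⇒ W
n=10: can move to 3, which is L ⇒ W
n=11: can move to 4, which is L ⇒ W
n=12: can move to 5, which is L ⇒ W
n=13: can move to 6, which is L ⇒ W
n=14: can move to 6, which is L ⇒ W
n=15: moves to 8(W), 7(W); every one is W ⇒ L
n=16: moves to 9(W), 8(W); every one is W ⇒ L
n=17: moves to 10(W), 9(W); every one is W ⇒ L
n=18: moves to 11(W), 10(W); every one is W ⇒ L
n=19: moves to 12(W), 11(W); every one is W ⇒ L
n=20: moves to 13(W), 12(W); every one is W ⇒ L
n=21: moves to 14(W), 13(W); every one is W ⇒ L
n=22: can move to 15, which is L ⇒ W
n=23: can move to 16, which is L ⇒ W
n=24: can move to 17, which is L ⇒ W
n=25: can move to 18, which is L ⇒ W
n=26: can move to 19, which is L ⇒ W
n=27: can move to 20, which is L ⇒ W
n=28: can move to 21, which is L ⇒ W
n=29: can move to 21, which is L ⇒ W
n=30: moves to 23(W), 22(W); every one is W ⇒ L
n=31: moves to 24(W), 23(W); every one is W ⇒ L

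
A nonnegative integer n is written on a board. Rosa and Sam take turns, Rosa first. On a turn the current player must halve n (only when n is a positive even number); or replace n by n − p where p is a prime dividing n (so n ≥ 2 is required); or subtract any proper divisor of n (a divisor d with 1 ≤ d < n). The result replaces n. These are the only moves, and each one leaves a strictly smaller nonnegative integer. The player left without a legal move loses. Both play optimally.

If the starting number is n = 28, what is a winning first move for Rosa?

Use the standard recursion: the mover loses at a terminal position; elsewhere, the mover wins exactly when some move hands the opponent an L position.
n=0: no move → L
n=1: no move → L
n=2: W (go to 0, an L position)
n=3: W (go to 0, an L position)
n=4: L (options 2(W), 3(W) are all W)
n=5: W (go to 0, an L position)
n=6: W (go to 4, an L position)
n=7: W (go to 0, an L position)
n=8: W (go to 4, an L position)
n=9: L (options 6(W), 8(W) are all W)
n=10: W (go to 9, an L position)
n=11: W (go to 0, an L position)
n=12: W (go to 9, an L position)
n=13: W (go to 0, an L position)
n=14: L (options 7(W), 12(W), 13(W) are all W)
n=15: W (go to 14, an L position)
n=16: W (go to 14, an L position)
n=17: W (go to 0, an L position)
n=18: W (go to 9, an L position)
n=19: W (go to 0, an L position)
n=20: L (options 10(W), 15(W), 16(W), 18(W), 19(W) are all W)
n=21: W (go to 14, an L position)
n=22: W (go to 20, an L position)
n=23: W (go to 0, an L position)
n=24: W (go to 20, an L position)
n=25: W (go to 20, an L position)
n=26: L (options 13(W), 24(W), 25(W) are all W)
n=27: W (go to 26, an L position)
n=28: W (go to 14, an L position)
From 28, the L positions reachable in one move are: 14, 26. Any move reaching one of these is winning.

Move to 14.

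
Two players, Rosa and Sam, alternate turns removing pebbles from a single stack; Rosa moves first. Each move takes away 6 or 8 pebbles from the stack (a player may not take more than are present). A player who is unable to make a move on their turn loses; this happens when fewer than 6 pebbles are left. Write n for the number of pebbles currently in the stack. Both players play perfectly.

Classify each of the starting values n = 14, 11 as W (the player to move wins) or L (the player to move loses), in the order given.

14: L, 11: W

Work bottom-up. With no move the player to move loses. Otherwise the position is W if at least one move leads to an L position for the opponent, and L if every move leads to a W.
n=0: no move → L
n=1: no move → L
n=2: no move → L
n=3: no move → L
n=4: no move → L
n=5: no move → L
n=6: →0(L), so W
n=7: →1(L), so W
n=8: →2(L), so W
n=9: →3(L), so W
n=10: →4(L), so W
n=11: →5(L), so W
n=12: →4(L), so W
n=13: →5(L), so W
n=14: →8(W), 6(W) — all W, so L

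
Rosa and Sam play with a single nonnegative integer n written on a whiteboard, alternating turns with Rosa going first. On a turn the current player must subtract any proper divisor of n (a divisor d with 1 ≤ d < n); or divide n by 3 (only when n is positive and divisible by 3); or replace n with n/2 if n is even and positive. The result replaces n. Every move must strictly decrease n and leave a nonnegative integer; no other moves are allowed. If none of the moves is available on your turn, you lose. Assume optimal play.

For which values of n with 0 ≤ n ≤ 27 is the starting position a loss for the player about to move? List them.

Build the W/L table. Terminal = L. A non-terminal position is W if it has a move to some L; otherwise it is L.
n=0: no move → L
n=1: no move → L
n=2: can move to 1, which is L ⇒ W
n=3: can move to 1, which is L ⇒ W
n=4: moves to 2(W), 3(W); every one is W ⇒ L
n=5: can move to 4, which is L ⇒ W
n=6: can move to 4, which is L ⇒ W
n=7: the only move is to 6(W), a W ⇒ L
n=8: can move to 4, which is L ⇒ W
n=9: moves to 3(W), 6(W), 8(W); every one is W ⇒ L
n=10: can move to 9, which is L ⇒ W
n=11: the only move is to 10(W), a W ⇒ L
n=12: can move to 4, which is L ⇒ W
n=13: the only move is to 12(W), a W ⇒ L
n=14: can move to 7, which is L ⇒ W
n=15: moves to 5(W), 10(W), 12(W), 14(W); every one is W ⇒ L
n=16: can move to 15, which is L ⇒ W
n=17: the only move is to 16(W), a W ⇒ L
n=18: can move to 9, which is L ⇒ W
n=19: the only move is to 18(W), a W ⇒ L
n=20: can move to 15, which is L ⇒ W
n=21: can move to 7, which is L ⇒ W
n=22: can move to 11, which is L ⇒ W
n=23: the only move is to 22(W), a W ⇒ L
n=24: can move to 23, which is L ⇒ W
n=25: moves to 20(W), 24(W); every one is W ⇒ L
n=26: can move to 13, which is L ⇒ W
n=27: can move to 9, which is L ⇒ W
The losing starting values of n are exactly the entries labelled L in this table (12 of them).

0, 1, 4, 7, 9, 11, 13, 15, 17, 19, 23, 25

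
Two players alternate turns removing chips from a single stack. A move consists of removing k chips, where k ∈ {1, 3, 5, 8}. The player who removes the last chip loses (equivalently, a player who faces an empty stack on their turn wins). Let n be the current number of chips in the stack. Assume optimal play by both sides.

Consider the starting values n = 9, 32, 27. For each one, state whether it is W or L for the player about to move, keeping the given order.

9: W, 32: W, 27: L

Positions with no move are W. A position that does have a move is losing for the player to move precisely when every available move leads to a winning position for the opponent. Fill in the labels:
n=0: no move; the opponent has just taken the last chip and therefore loses → W
n=1: only reaches 0(W), which is W → L
n=2: reaches L-position 1 → W
n=3: only reaches 2(W), 0(W), all W → L
n=4: reaches L-position 3 → W
n=5: only reaches 4(W), 2(W), 0(W), all W → L
n=6: reaches L-position 5 → W
n=7: only reaches 6(W), 4(W), 2(W), all W → L
n=8: reaches L-position 7 → W
n=9: reaches L-position 1 → W
n=10: reaches L-position 7 → W
n=11: reaches L-position 3 → W
n=12: reaches L-position 7 → W
n=13: reaches L-position 5 → W
n=14: only reaches 13(W), 11(W), 9(W), 6(W), all W → L
n=15: reaches L-position 14 → W
n=16: only reaches 15(W), 13(W), 11(W), 8(W), all W → L
n=17: reaches L-position 16 → W
n=18: only reaches 17(W), 15(W), 13(W), 10(W), all W → L
n=19: reaches L-position 18 → W
n=20: only reaches 19(W), 17(W), 15(W), 12(W), all W → L
n=21: reaches L-position 20 → W
n=22: reaches L-position 14 → W
n=23: reaches L-position 20 → W
n=24: reaches L-position 16 → W
n=25: reaches L-position 20 → W
n=26: reaches L-position 18 → W
n=27: only reaches 26(W), 24(W), 22(W), 19(W), all W → L
n=28: reaches L-position 27 → W
n=29: only reaches 28(W), 26(W), 24(W), 21(W), all W → L
n=30: reaches L-position 29 → W
n=31: only reaches 30(W), 28(W), 26(W), 23(W), all W → L
n=32: reaches L-position 31 → W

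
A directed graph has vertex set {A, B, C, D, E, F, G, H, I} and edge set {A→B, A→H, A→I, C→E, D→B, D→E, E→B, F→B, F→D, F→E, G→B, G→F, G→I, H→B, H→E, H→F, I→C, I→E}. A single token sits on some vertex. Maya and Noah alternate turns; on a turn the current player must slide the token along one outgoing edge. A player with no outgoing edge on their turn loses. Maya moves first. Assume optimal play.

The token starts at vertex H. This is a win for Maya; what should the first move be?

Work bottom-up. With no move the player to move loses. Otherwise the position is W if at least one move leads to an L position for the opponent, and L if every move leads to a W.
Every edge goes from a vertex to one that appears earlier in the order B, E, D, F, H, C, I, A, G, so processing vertices in that order labels each vertex after all of its successors.
B: no outgoing edge → L
E: can move to B, which is L ⇒ W
D: can move to B, which is L ⇒ W
F: can move to B, which is L ⇒ W
H: can move to B, which is L ⇒ W
C: the only move is to E(W), a W ⇒ L
I: can move to C, which is L ⇒ W
A: can move to B, which is L ⇒ W
G: can move to B, which is L ⇒ W
From H, the L positions reachable in one move are: B.

Move to B.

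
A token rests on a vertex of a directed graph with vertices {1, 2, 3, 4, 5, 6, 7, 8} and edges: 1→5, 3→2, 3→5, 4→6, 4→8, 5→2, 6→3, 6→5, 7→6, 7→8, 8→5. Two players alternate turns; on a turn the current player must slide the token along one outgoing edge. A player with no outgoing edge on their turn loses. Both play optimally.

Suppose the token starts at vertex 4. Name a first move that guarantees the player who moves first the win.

Move to 8.

Compute win/loss labels from the base case upward. A position with no move is L. Any other position is W if it can reach an L in one move, else L.
Every edge goes from a vertex to one that appears earlier in the order 2, 5, 3, 6, 8, 4, 7, 1, so processing vertices in that order labels each vertex after all of its successors.
2: no outgoing edge → L
5: reaches L-position 2 → W
3: reaches L-position 2 → W
6: only reaches 3(W), 5(W), all W → L
8: only reaches 5(W), which is W → L
4: reaches L-position 8 → W
7: reaches L-position 8 → W
1: only reaches 5(W), which is W → L
From 4, the L positions reachable in one move are: 8, 6. Any move reaching one of these is winning.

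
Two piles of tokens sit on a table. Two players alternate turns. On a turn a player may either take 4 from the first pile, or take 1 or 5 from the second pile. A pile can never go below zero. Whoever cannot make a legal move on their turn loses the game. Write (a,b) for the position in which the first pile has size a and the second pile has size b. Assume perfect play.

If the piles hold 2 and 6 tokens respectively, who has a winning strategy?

The second player wins.

Classify positions by backward induction: terminal positions (no move available) are L. From any other position, the mover wins iff some move reaches an L.
No move ever increases a pile, so every position that can arise here has a ≤ 2 and b ≤ 6; it is enough to label the cells with 0 ≤ a ≤ 2 and 0 ≤ b ≤ 6.
Every move lowers a or b (never raises either), so fill the grid row by row in increasing a, and left to right within a row: each cell's successors are then already labelled.
      b=0  b=1  b=2  b=3  b=4  b=5  b=6
a=0:    L    W    L    W    L    W    L
a=1:    L    W    L    W    L    W    L
a=2:    L    W    L    W    L    W    L
Cells with no legal move (terminal, hence L): (0,0), (1,0), (2,0).
The remaining L cells, each justified by listing all of its moves:
(0,2): L (sole option (0,1)(W) is W)
(0,4): L (sole option (0,3)(W) is W)
(0,6): L (options (0,5)(W), (0,1)(W) are all W)
(1,2): L (sole option (1,1)(W) is W)
(1,4): L (sole option (1,3)(W) is W)
(1,6): L (options (1,5)(W), (1,1)(W) are all W)
(2,2): L (sole option (2,1)(W) is W)
(2,4): L (sole option (2,3)(W) is W)
(2,6): L (options (2,5)(W), (2,1)(W) are all W)
Every other cell has at least one move into one of the L cells above, so it is W.
Every move from (2,6) reaches a W position, so the mover loses.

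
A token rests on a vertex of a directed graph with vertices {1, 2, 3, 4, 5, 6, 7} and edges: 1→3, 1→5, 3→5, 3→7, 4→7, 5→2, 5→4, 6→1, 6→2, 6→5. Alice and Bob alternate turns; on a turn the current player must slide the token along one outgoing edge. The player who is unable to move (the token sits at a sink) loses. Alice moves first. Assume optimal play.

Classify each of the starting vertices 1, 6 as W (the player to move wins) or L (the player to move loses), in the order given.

Label each position W (a win for the player to move) or L (a loss). A position with no legal move is L; any other position is W exactly when some move reaches an L, and L when every move reaches a W.
Every edge goes from a vertex to one that appears earlier in the order 2, 7, 4, 5, 3, 1, 6, so processing vertices in that order labels each vertex after all of its successors.
2: no outgoing edge → L
7: no outgoing edge → L
4: →7(L), so W
5: →2(L), so W
3: →7(L), so W
1: →3(W), 5(W) — all W, so L
6: →1(L), so W

1: L, 6: W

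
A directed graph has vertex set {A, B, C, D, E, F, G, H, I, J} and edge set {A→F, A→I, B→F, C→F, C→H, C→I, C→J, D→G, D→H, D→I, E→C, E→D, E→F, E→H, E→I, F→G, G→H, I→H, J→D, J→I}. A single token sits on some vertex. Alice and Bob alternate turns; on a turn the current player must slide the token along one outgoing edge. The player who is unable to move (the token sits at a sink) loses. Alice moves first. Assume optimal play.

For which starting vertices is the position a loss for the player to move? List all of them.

F, H, J

Classify positions by backward induction: terminal positions (no move available) are L. From any other position, the mover wins iff some move reaches an L.
Every edge goes from a vertex to one that appears earlier in the order H, I, G, F, D, J, B, C, A, E, so processing vertices in that order labels each vertex after all of its successors.
H: no outgoing edge → L
I: reaches L-position H → W
G: reaches L-position H → W
F: only reaches G(W), which is W → L
D: reaches L-position H → W
J: only reaches D(W), I(W), all W → L
B: reaches L-position F → W
C: reaches L-position J → W
A: reaches L-position F → W
E: reaches L-position F → W
The losing starting vertices are exactly the entries labelled L in this table (3 of them).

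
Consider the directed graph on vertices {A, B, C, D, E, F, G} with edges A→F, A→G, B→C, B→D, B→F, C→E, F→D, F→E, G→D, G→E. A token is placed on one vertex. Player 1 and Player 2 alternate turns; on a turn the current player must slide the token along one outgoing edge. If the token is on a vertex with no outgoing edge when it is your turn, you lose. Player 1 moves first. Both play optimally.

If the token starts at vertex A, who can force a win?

Classify positions by backward induction: terminal positions (no move available) are L. From any other position, the mover wins iff some move reaches an L.
Every edge goes from a vertex to one that appears earlier in the order E, D, C, F, B, G, A, so processing vertices in that order labels each vertex after all of its successors.
E: no outgoing edge → L
D: no outgoing edge → L
C: can move to E, which is L ⇒ W
F: can move to D, which is L ⇒ W
B: can move to D, which is L ⇒ W
G: can move to D, which is L ⇒ W
A: moves to G(W), F(W); every one is W ⇒ L
The starting position A is L: whatever Player 1 does, the opponent receives a W position.

Player 2 wins.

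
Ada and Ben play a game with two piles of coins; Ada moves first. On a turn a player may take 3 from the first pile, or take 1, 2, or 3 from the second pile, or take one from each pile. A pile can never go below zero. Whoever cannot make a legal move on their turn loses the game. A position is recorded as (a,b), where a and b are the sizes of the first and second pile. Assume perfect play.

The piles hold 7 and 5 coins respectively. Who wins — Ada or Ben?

Ada wins.

Build the W/L table. Terminal = L. A non-terminal position is W if it has a move to some L; otherwise it is L.
No move ever increases a pile, so every position that can arise here has a ≤ 7 and b ≤ 5; it is enough to label the cells with 0 ≤ a ≤ 7 and 0 ≤ b ≤ 5.
Every move lowers a or b (never raises either), so fill the grid row by row in increasing a, and left to right within a row: each cell's successors are then already labelled.
      b=0  b=1  b=2  b=3  b=4  b=5
a=0:    L    W    W    W    L    W
a=1:    L    W    W    W    L    W
a=2:    L    W    W    W    L    W
a=3:    W    W    L    W    W    W
a=4:    W    L    W    W    W    L
a=5:    W    L    W    W    W    L
a=6:    L    W    W    W    L    W
a=7:    L    W    W    W    L    W
Cells with no legal move (terminal, hence L): (0,0), (1,0), (2,0).
The remaining L cells, each justified by listing all of its moves:
(0,4): moves to (0,3)(W), (0,2)(W), (0,1)(W); every one is W ⇒ L
(1,4): moves to (1,3)(W), (1,2)(W), (1,1)(W), (0,3)(W); every one is W ⇒ L
(2,4): moves to (2,3)(W), (2,2)(W), (2,1)(W), (1,3)(W); every one is W ⇒ L
(3,2): moves to (0,2)(W), (3,1)(W), (3,0)(W), (2,1)(W); every one is W ⇒ L
(4,1): moves to (1,1)(W), (4,0)(W), (3,0)(W); every one is W ⇒ L
(4,5): moves to (1,5)(W), (4,4)(W), (4,3)(W), (4,2)(W), (3,4)(W); every one is W ⇒ L
(5,1): moves to (2,1)(W), (5,0)(W), (4,0)(W); every one is W ⇒ L
(5,5): moves to (2,5)(W), (5,4)(W), (5,3)(W), (5,2)(W), (4,4)(W); every one is W ⇒ L
(6,0): the only move is to (3,0)(W), a W ⇒ L
(6,4): moves to (3,4)(W), (6,3)(W), (6,2)(W), (6,1)(W), (5,3)(W); every one is W ⇒ L
(7,0): the only move is to (4,0)(W), a W ⇒ L
(7,4): moves to (4,4)(W), (7,3)(W), (7,2)(W), (7,1)(W), (6,3)(W); every one is W ⇒ L
Every other cell has at least one move into one of the L cells above, so it is W.
From (7,5) Ada can move to (4,5), reaching an L position.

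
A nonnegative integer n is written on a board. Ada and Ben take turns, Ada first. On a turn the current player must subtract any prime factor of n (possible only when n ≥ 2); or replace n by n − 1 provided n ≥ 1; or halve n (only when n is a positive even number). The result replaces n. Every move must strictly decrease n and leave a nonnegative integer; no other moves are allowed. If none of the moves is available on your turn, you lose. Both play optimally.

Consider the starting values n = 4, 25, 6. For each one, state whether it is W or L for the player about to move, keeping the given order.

4: L, 25: W, 6: W

Work bottom-up. With no move the player to move loses. Otherwise the position is W if at least one move leads to an L position for the opponent, and L if every move leads to a W.
n=0: no move → L
n=1: W (go to 0, an L position)
n=2: W (go to 0, an L position)
n=3: W (go to 0, an L position)
n=4: L (options 2(W), 3(W) are all W)
n=5: W (go to 0, an L position)
n=6: W (go to 4, an L position)
n=7: W (go to 0, an L position)
n=8: W (go to 4, an L position)
n=9: L (options 6(W), 8(W) are all W)
n=10: W (go to 9, an L position)
n=11: W (go to 0, an L position)
n=12: W (go to 9, an L position)
n=13: W (go to 0, an L position)
n=14: L (options 7(W), 12(W), 13(W) are all W)
n=15: W (go to 14, an L position)
n=16: W (go to 14, an L position)
n=17: W (go to 0, an L position)
n=18: W (go to 9, an L position)
n=19: W (go to 0, an L position)
n=20: L (options 10(W), 15(W), 18(W), 19(W) are all W)
n=21: W (go to 14, an L position)
n=22: W (go to 20, an L position)
n=23: W (go to 0, an L position)
n=24: L (options 12(W), 21(W), 22(W), 23(W) are all W)
n=25: W (go to 20, an L position)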